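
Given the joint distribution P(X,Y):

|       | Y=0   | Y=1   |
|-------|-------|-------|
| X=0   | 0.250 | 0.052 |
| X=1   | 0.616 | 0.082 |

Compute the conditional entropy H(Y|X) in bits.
0.5645 bits

H(Y|X) = H(X,Y) - H(X)

H(X,Y) = -Σ_{x,y} P(x,y) log₂ P(x,y). Per-cell terms -P(x,y)·log₂P(x,y):
  X=0: 0.50000, 0.22180
  X=1: 0.43058, 0.29588
Sum of the 4 terms: H(X,Y) = 1.44826 bits

Marginal of X (row sums):
  P(X=0) = 0.250 + 0.052 = 0.302
  P(X=1) = 0.616 + 0.082 = 0.698
H(X) = -[0.302·log₂(0.302) + 0.698·log₂(0.698)]
  = 0.52167 + 0.36205 = 0.88372 bits

H(Y|X) = H(X,Y) - H(X) = 1.44826 - 0.88372 = 0.5645 bits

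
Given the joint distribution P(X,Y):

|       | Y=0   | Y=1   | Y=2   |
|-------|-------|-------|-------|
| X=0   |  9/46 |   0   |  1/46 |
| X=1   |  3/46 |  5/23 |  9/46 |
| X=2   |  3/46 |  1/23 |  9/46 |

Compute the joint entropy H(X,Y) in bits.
2.6906 bits

H(X,Y) = -Σ_{x,y} P(x,y) log₂ P(x,y). Per-cell terms -P(x,y)·log₂P(x,y):
  X=0: 0.46049, 0.00000, 0.12008
  X=1: 0.25687, 0.47862, 0.46049
  X=2: 0.25687, 0.19668, 0.46049
  (cells with P = 0 contribute 0)
Sum of the 9 terms: H(X,Y) = 2.6906 bits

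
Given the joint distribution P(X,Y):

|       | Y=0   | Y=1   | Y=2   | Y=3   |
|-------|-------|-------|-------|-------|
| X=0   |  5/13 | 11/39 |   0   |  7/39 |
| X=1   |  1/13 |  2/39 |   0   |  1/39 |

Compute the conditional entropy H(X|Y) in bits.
0.6180 bits

H(X|Y) = H(X,Y) - H(Y)

H(X,Y) = -Σ_{x,y} P(x,y) log₂ P(x,y). Per-cell terms -P(x,y)·log₂P(x,y):
  X=0: 0.53020, 0.51502, 0.00000, 0.44478
  X=1: 0.28465, 0.21976, 0.00000, 0.13552
  (cells with P = 0 contribute 0)
Sum of the 8 terms: H(X,Y) = 2.12993 bits

Marginal of Y (column sums):
  P(Y=0) = 5/13 + 1/13 = 6/13
  P(Y=1) = 11/39 + 2/39 = 1/3
  P(Y=2) = 0 + 0 = 0
  P(Y=3) = 7/39 + 1/39 = 8/39
H(Y) = -[(6/13)·log₂(6/13) + (1/3)·log₂(1/3) + (8/39)·log₂(8/39)]   (outcomes with P = 0 contribute 0)
  = 0.51484 + 0.52832 + 0.46880 = 1.51196 bits

H(X|Y) = H(X,Y) - H(Y) = 2.12993 - 1.51196 = 0.6180 bits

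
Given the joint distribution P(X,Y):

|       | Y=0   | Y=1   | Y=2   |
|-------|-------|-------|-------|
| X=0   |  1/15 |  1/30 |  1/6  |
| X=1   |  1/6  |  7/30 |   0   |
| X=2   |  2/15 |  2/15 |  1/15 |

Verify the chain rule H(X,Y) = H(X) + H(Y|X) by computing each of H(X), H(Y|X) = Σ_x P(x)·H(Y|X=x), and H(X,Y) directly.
H(X) = 1.5656 bits, H(Y|X) = 1.2456 bits, H(X,Y) = 2.8112 bits

Marginal of X (row sums):
  P(X=0) = 1/15 + 1/30 + 1/6 = 4/15
  P(X=1) = 1/6 + 7/30 + 0 = 2/5
  P(X=2) = 2/15 + 2/15 + 1/15 = 1/3
H(X) = -[(4/15)·log₂(4/15) + (2/5)·log₂(2/5) + (1/3)·log₂(1/3)]
  = 0.50850 + 0.52877 + 0.52832 = 1.5656 bits

H(Y|X) = Σ_x P(x)·H(Y|X=x):
  X=0: P(X=0) = 4/15, P(Y|X=0) = (1/4, 1/8, 5/8) → H(Y|X=0) = 1.29879
  X=1: P(X=1) = 2/5, P(Y|X=1) = (5/12, 7/12, 0) → H(Y|X=1) = 0.97987
  X=2: P(X=2) = 1/3, P(Y|X=2) = (2/5, 2/5, 1/5) → H(Y|X=2) = 1.52193
H(Y|X) = (4/15)·1.29879 + (2/5)·0.97987 + (1/3)·1.52193 = 1.2456 bits

H(X,Y) = -Σ_{x,y} P(x,y) log₂ P(x,y). Per-cell terms -P(x,y)·log₂P(x,y):
  X=0: 0.26046, 0.16356, 0.43083
  X=1: 0.43083, 0.48989, 0.00000
  X=2: 0.38759, 0.38759, 0.26046
  (cells with P = 0 contribute 0)
Sum of the 9 terms: H(X,Y) = 2.8112 bits

Chain rule check:
  H(X) + H(Y|X) = 1.5656 + 1.2456 = 2.8112 bits
  H(X,Y) = 2.8112 bits
✓ Chain rule verified.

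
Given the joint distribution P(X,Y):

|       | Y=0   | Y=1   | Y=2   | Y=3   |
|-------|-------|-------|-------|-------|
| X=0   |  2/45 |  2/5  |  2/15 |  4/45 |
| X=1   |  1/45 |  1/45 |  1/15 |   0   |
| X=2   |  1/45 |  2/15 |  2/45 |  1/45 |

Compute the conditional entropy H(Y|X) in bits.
1.5378 bits

H(Y|X) = H(X,Y) - H(X)

H(X,Y) = -Σ_{x,y} P(x,y) log₂ P(x,y). Per-cell terms -P(x,y)·log₂P(x,y):
  X=0: 0.19964, 0.52877, 0.38759, 0.31039
  X=1: 0.12204, 0.12204, 0.26046, 0.00000
  X=2: 0.12204, 0.38759, 0.19964, 0.12204
  (cells with P = 0 contribute 0)
Sum of the 12 terms: H(X,Y) = 2.7622 bits

Marginal of X (row sums):
  P(X=0) = 2/45 + 2/5 + 2/15 + 4/45 = 2/3
  P(X=1) = 1/45 + 1/45 + 1/15 + 0 = 1/9
  P(X=2) = 1/45 + 2/15 + 2/45 + 1/45 = 2/9
H(X) = -[(2/3)·log₂(2/3) + (1/9)·log₂(1/9) + (2/9)·log₂(2/9)]
  = 0.38998 + 0.35221 + 0.48221 = 1.2244 bits

H(Y|X) = H(X,Y) - H(X) = 2.7622 - 1.2244 = 1.5378 bits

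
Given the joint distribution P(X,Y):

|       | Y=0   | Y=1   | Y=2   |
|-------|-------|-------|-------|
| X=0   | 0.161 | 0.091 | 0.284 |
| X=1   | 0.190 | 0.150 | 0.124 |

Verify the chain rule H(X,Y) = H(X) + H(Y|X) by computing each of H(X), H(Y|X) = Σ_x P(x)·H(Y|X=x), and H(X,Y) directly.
H(X) = 0.9963 bits, H(Y|X) = 1.4976 bits, H(X,Y) = 2.4939 bits

Marginal of X (row sums):
  P(X=0) = 0.161 + 0.091 + 0.284 = 0.536
  P(X=1) = 0.190 + 0.150 + 0.124 = 0.464
H(X) = -[0.536·log₂(0.536) + 0.464·log₂(0.464)]
  = 0.482237 + 0.514021 = 0.9963 bits

H(Y|X) = Σ_x P(x)·H(Y|X=x):
  X=0: P(X=0) = 0.536, P(Y|X=0) = (161/536, 91/536, 71/134) → H(Y|X=0) = 1.441061
  X=1: P(X=1) = 0.464, P(Y|X=1) = (95/232, 75/232, 31/116) → H(Y|X=1) = 1.562904
H(Y|X) = 0.536·1.441061 + 0.464·1.562904 = 1.4976 bits

H(X,Y) = -Σ_{x,y} P(x,y) log₂ P(x,y). Per-cell terms -P(x,y)·log₂P(x,y):
  X=0: 0.424214, 0.314677, 0.515755
  X=1: 0.455226, 0.410545, 0.373437
Sum of the 6 terms: H(X,Y) = 2.4939 bits

Chain rule check:
  H(X) + H(Y|X) = 0.9963 + 1.4976 = 2.4939 bits
  H(X,Y) = 2.4939 bits
✓ Chain rule verified.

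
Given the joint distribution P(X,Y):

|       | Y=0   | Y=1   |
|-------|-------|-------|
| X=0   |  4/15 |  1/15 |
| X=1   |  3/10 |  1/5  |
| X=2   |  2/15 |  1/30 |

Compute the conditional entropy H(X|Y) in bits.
1.4243 bits

H(X|Y) = H(X,Y) - H(Y)

H(X,Y) = -Σ_{x,y} P(x,y) log₂ P(x,y). Per-cell terms -P(x,y)·log₂P(x,y):
  X=0: 0.50850, 0.26046
  X=1: 0.52109, 0.46439
  X=2: 0.38759, 0.16356
Sum of the 6 terms: H(X,Y) = 2.3056 bits

Marginal of Y (column sums):
  P(Y=0) = 4/15 + 3/10 + 2/15 = 7/10
  P(Y=1) = 1/15 + 1/5 + 1/30 = 3/10
H(Y) = -[(7/10)·log₂(7/10) + (3/10)·log₂(3/10)]
  = 0.36020 + 0.52109 = 0.8813 bits

H(X|Y) = H(X,Y) - H(Y) = 2.3056 - 0.8813 = 1.4243 bits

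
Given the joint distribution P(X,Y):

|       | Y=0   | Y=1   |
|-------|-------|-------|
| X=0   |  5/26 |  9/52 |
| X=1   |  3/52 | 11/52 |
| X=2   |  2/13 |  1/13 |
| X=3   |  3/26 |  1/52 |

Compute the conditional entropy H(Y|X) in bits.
0.8580 bits

H(Y|X) = H(X,Y) - H(X)

H(X,Y) = -Σ_{x,y} P(x,y) log₂ P(x,y). Per-cell terms -P(x,y)·log₂P(x,y):
  X=0: 0.457406, 0.437974
  X=1: 0.237431, 0.474059
  X=2: 0.415452, 0.284649
  X=3: 0.359478, 0.109624
Sum of the 8 terms: H(X,Y) = 2.77607 bits

Marginal of X (row sums):
  P(X=0) = 5/26 + 9/52 = 19/52
  P(X=1) = 3/52 + 11/52 = 7/26
  P(X=2) = 2/13 + 1/13 = 3/13
  P(X=3) = 3/26 + 1/52 = 7/52
H(X) = -[(19/52)·log₂(19/52) + (7/26)·log₂(7/26) + (3/13)·log₂(3/13) + (7/52)·log₂(7/52)]
  = 0.530726 + 0.509677 + 0.488187 + 0.389454 = 1.91804 bits

H(Y|X) = H(X,Y) - H(X) = 2.77607 - 1.91804 = 0.8580 bits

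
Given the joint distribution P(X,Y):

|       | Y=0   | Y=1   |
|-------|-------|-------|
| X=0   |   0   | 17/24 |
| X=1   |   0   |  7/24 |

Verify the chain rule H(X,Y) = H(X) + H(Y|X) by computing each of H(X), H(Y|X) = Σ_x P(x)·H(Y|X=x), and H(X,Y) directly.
H(X) = 0.8709 bits, H(Y|X) = 0.0000 bits, H(X,Y) = 0.8709 bits

Marginal of X (row sums):
  P(X=0) = 0 + 17/24 = 17/24
  P(X=1) = 0 + 7/24 = 7/24
H(X) = -[(17/24)·log₂(17/24) + (7/24)·log₂(7/24)]
  = 0.3524 + 0.5185 = 0.8709 bits

H(Y|X) = Σ_x P(x)·H(Y|X=x):
  X=0: P(X=0) = 17/24, P(Y|X=0) = (0, 1) → H(Y|X=0) = 0.0000
  X=1: P(X=1) = 7/24, P(Y|X=1) = (0, 1) → H(Y|X=1) = 0.0000
H(Y|X) = (17/24)·0.0000 + (7/24)·0.0000 = 0.0000 bits

H(X,Y) = -Σ_{x,y} P(x,y) log₂ P(x,y). Per-cell terms -P(x,y)·log₂P(x,y):
  X=0: 0.0000, 0.3524
  X=1: 0.0000, 0.5185
  (cells with P = 0 contribute 0)
Sum of the 4 terms: H(X,Y) = 0.8709 bits

Chain rule check:
  H(X) + H(Y|X) = 0.8709 + 0.0000 = 0.8709 bits
  H(X,Y) = 0.8709 bits
✓ Chain rule verified.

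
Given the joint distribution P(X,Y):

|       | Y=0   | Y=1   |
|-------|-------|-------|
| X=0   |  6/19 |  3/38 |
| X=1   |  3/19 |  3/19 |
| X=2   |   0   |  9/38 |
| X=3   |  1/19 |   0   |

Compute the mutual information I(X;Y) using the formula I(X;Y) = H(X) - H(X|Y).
0.3972 bits

I(X;Y) = H(X) - H(X|Y)

Marginal of X (row sums):
  P(X=0) = 6/19 + 3/38 = 15/38
  P(X=1) = 3/19 + 3/19 = 6/19
  P(X=2) = 0 + 9/38 = 9/38
  P(X=3) = 1/19 + 0 = 1/19
H(X) = -[(15/38)·log₂(15/38) + (6/19)·log₂(6/19) + (9/38)·log₂(9/38) + (1/19)·log₂(1/19)]
  = 0.529357 + 0.525147 + 0.492158 + 0.223575 = 1.77024 bits

Marginal of Y (column sums):
  P(Y=0) = 6/19 + 3/19 + 0 + 1/19 = 10/19
  P(Y=1) = 3/38 + 3/19 + 9/38 + 0 = 9/19
H(X|Y) = Σ_y P(y)·H(X|Y=y):
  Y=0: P(Y=0) = 10/19, P(X|Y=0) = (3/5, 3/10, 0, 1/10) → H(X|Y=0) = 1.295462
  Y=1: P(Y=1) = 9/19, P(X|Y=1) = (1/6, 1/3, 1/2, 0) → H(X|Y=1) = 1.459148
H(X|Y) = (10/19)·1.295462 + (9/19)·1.459148 = 1.37300 bits

I(X;Y) = H(X) - H(X|Y) = 1.77024 - 1.37300 = 0.3972 bits

Cross-check via I(X;Y) = H(X) + H(Y) - H(X,Y): computing H(Y) from the column sums and H(X,Y) from the 8 cells in the same way gives H(Y) = 0.99800 bits and H(X,Y) = 2.37100 bits, so
I(X;Y) = 1.77024 + 0.99800 - 2.37100 = 0.3972 bits ✓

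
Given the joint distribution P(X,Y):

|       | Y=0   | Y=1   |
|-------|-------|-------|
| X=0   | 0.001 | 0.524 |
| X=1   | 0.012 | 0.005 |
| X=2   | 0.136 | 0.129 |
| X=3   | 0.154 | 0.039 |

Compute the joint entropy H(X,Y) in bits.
1.9841 bits

H(X,Y) = -Σ_{x,y} P(x,y) log₂ P(x,y). Per-cell terms -P(x,y)·log₂P(x,y):
  X=0: 0.0100, 0.4886
  X=1: 0.0766, 0.0382
  X=2: 0.3915, 0.3811
  X=3: 0.4156, 0.1825
Sum of the 8 terms: H(X,Y) = 1.9841 bits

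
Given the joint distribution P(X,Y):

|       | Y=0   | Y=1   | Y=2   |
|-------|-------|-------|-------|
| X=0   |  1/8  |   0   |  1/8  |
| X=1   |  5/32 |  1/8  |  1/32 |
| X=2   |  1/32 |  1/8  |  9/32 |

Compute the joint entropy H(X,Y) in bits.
2.7457 bits

H(X,Y) = -Σ_{x,y} P(x,y) log₂ P(x,y). Per-cell terms -P(x,y)·log₂P(x,y):
  X=0: 0.37500, 0.00000, 0.37500
  X=1: 0.41845, 0.37500, 0.15625
  X=2: 0.15625, 0.37500, 0.51471
  (cells with P = 0 contribute 0)
Sum of the 9 terms: H(X,Y) = 2.7457 bits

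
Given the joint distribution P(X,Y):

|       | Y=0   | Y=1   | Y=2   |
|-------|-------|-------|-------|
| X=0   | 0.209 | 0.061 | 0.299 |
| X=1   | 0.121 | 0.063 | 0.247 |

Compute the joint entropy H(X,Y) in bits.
2.3572 bits

H(X,Y) = -Σ_{x,y} P(x,y) log₂ P(x,y). Per-cell terms -P(x,y)·log₂P(x,y):
  X=0: 0.4720, 0.2461, 0.5208
  X=1: 0.3687, 0.2513, 0.4983
Sum of the 6 terms: H(X,Y) = 2.3572 bits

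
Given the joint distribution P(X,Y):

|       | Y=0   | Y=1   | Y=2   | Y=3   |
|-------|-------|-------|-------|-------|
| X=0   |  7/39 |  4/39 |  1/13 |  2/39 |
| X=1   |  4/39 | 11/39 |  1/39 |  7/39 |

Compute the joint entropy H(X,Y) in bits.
2.7184 bits

H(X,Y) = -Σ_{x,y} P(x,y) log₂ P(x,y). Per-cell terms -P(x,y)·log₂P(x,y):
  X=0: 0.44478, 0.33696, 0.28465, 0.21976
  X=1: 0.33696, 0.51502, 0.13552, 0.44478
Sum of the 8 terms: H(X,Y) = 2.7184 bits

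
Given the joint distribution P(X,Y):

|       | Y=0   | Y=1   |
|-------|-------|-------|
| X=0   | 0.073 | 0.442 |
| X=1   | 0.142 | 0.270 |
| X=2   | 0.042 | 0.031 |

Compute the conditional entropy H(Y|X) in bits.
0.7579 bits

H(Y|X) = H(X,Y) - H(X)

H(X,Y) = -Σ_{x,y} P(x,y) log₂ P(x,y). Per-cell terms -P(x,y)·log₂P(x,y):
  X=0: 0.2756, 0.5206
  X=1: 0.3999, 0.5100
  X=2: 0.1921, 0.1554
Sum of the 6 terms: H(X,Y) = 2.0536 bits

Marginal of X (row sums):
  P(X=0) = 0.073 + 0.442 = 0.515
  P(X=1) = 0.142 + 0.270 = 0.412
  P(X=2) = 0.042 + 0.031 = 0.073
H(X) = -[0.515·log₂(0.515) + 0.412·log₂(0.412) + 0.073·log₂(0.073)]
  = 0.4930 + 0.5271 + 0.2756 = 1.2957 bits

H(Y|X) = H(X,Y) - H(X) = 2.0536 - 1.2957 = 0.7579 bits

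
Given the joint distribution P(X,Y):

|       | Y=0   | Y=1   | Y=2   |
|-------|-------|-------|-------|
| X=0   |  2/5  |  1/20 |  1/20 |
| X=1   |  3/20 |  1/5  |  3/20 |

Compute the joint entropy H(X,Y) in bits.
2.2464 bits

H(X,Y) = -Σ_{x,y} P(x,y) log₂ P(x,y). Per-cell terms -P(x,y)·log₂P(x,y):
  X=0: 0.5288, 0.2161, 0.2161
  X=1: 0.4105, 0.4644, 0.4105
Sum of the 6 terms: H(X,Y) = 2.2464 bits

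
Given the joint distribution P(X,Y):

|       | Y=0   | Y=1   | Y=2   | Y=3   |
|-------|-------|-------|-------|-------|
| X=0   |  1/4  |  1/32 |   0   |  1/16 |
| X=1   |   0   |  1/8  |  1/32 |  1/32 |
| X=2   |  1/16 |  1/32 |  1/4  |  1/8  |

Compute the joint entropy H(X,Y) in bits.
2.8750 bits

H(X,Y) = -Σ_{x,y} P(x,y) log₂ P(x,y). Per-cell terms -P(x,y)·log₂P(x,y):
  X=0: 0.50000, 0.15625, 0.00000, 0.25000
  X=1: 0.00000, 0.37500, 0.15625, 0.15625
  X=2: 0.25000, 0.15625, 0.50000, 0.37500
  (cells with P = 0 contribute 0)
Sum of the 12 terms: H(X,Y) = 2.8750 bits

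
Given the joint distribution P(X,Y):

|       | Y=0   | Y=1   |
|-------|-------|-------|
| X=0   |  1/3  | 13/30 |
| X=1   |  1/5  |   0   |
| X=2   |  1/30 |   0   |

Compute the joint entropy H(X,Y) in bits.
1.6791 bits

H(X,Y) = -Σ_{x,y} P(x,y) log₂ P(x,y). Per-cell terms -P(x,y)·log₂P(x,y):
  X=0: 0.5283, 0.5228
  X=1: 0.4644, 0.0000
  X=2: 0.1636, 0.0000
  (cells with P = 0 contribute 0)
Sum of the 6 terms: H(X,Y) = 1.6791 bits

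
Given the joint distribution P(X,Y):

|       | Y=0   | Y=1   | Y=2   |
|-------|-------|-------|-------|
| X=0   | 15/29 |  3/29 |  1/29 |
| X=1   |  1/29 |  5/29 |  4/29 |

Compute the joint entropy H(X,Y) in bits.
1.9970 bits

H(X,Y) = -Σ_{x,y} P(x,y) log₂ P(x,y). Per-cell terms -P(x,y)·log₂P(x,y):
  X=0: 0.4919, 0.3386, 0.1675
  X=1: 0.1675, 0.4373, 0.3942
Sum of the 6 terms: H(X,Y) = 1.9970 bits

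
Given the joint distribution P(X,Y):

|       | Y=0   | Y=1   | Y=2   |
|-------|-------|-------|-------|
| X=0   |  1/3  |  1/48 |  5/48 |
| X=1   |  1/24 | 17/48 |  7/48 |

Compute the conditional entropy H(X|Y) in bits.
0.5498 bits

H(X|Y) = H(X,Y) - H(Y)

H(X,Y) = -Σ_{x,y} P(x,y) log₂ P(x,y). Per-cell terms -P(x,y)·log₂P(x,y):
  X=0: 0.5283208, 0.1163534, 0.3398994
  X=1: 0.1910401, 0.5303645, 0.4050678
Sum of the 6 terms: H(X,Y) = 2.111046 bits

Marginal of Y (column sums):
  P(Y=0) = 1/3 + 1/24 = 3/8
  P(Y=1) = 1/48 + 17/48 = 3/8
  P(Y=2) = 5/48 + 7/48 = 1/4
H(Y) = -[(3/8)·log₂(3/8) + (3/8)·log₂(3/8) + (1/4)·log₂(1/4)]
  = 0.5306391 + 0.5306391 + 0.5000000 = 1.561278 bits

H(X|Y) = H(X,Y) - H(Y) = 2.111046 - 1.561278 = 0.5498 bits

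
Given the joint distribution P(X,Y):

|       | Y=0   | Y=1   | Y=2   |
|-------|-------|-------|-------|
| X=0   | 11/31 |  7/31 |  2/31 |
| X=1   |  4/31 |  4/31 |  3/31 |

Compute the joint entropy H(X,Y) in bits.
2.3587 bits

H(X,Y) = -Σ_{x,y} P(x,y) log₂ P(x,y). Per-cell terms -P(x,y)·log₂P(x,y):
  X=0: 0.53040, 0.48477, 0.25511
  X=1: 0.38119, 0.38119, 0.32605
Sum of the 6 terms: H(X,Y) = 2.3587 bits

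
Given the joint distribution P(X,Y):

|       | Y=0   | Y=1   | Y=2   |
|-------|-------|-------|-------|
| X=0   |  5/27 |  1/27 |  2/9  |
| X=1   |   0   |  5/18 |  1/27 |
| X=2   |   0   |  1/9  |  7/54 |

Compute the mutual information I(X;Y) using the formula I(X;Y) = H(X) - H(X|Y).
0.5118 bits

I(X;Y) = H(X) - H(X|Y)

Marginal of X (row sums):
  P(X=0) = 5/27 + 1/27 + 2/9 = 4/9
  P(X=1) = 0 + 5/18 + 1/27 = 17/54
  P(X=2) = 0 + 1/9 + 7/54 = 13/54
H(X) = -[(4/9)·log₂(4/9) + (17/54)·log₂(17/54) + (13/54)·log₂(13/54)]
  = 0.5200 + 0.5249 + 0.4946 = 1.5395 bits

Marginal of Y (column sums):
  P(Y=0) = 5/27 + 0 + 0 = 5/27
  P(Y=1) = 1/27 + 5/18 + 1/9 = 23/54
  P(Y=2) = 2/9 + 1/27 + 7/54 = 7/18
H(X|Y) = Σ_y P(y)·H(X|Y=y):
  Y=0: P(Y=0) = 5/27, P(X|Y=0) = (1, 0, 0) → H(X|Y=0) = 0.0000
  Y=1: P(Y=1) = 23/54, P(X|Y=1) = (2/23, 15/23, 6/23) → H(X|Y=1) = 1.2143
  Y=2: P(Y=2) = 7/18, P(X|Y=2) = (4/7, 2/21, 1/3) → H(X|Y=2) = 1.3127
H(X|Y) = (5/27)·0.0000 + (23/54)·1.2143 + (7/18)·1.3127 = 1.0277 bits

I(X;Y) = H(X) - H(X|Y) = 1.5395 - 1.0277 = 0.5118 bits

Cross-check via I(X;Y) = H(X) + H(Y) - H(X,Y): computing H(Y) from the column sums and H(X,Y) from the 9 cells in the same way gives H(Y) = 1.5049 bits and H(X,Y) = 2.5326 bits, so
I(X;Y) = 1.5395 + 1.5049 - 2.5326 = 0.5118 bits ✓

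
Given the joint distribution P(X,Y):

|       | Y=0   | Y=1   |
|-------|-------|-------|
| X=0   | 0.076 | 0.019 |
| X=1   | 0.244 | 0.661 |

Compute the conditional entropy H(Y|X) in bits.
0.8296 bits

H(Y|X) = H(X,Y) - H(X)

H(X,Y) = -Σ_{x,y} P(x,y) log₂ P(x,y). Per-cell terms -P(x,y)·log₂P(x,y):
  X=0: 0.28256, 0.10864
  X=1: 0.49655, 0.39480
Sum of the 4 terms: H(X,Y) = 1.28255 bits

Marginal of X (row sums):
  P(X=0) = 0.076 + 0.019 = 0.095
  P(X=1) = 0.244 + 0.661 = 0.905
H(X) = -[0.095·log₂(0.095) + 0.905·log₂(0.905)]
  = 0.32261 + 0.13033 = 0.45294 bits

H(Y|X) = H(X,Y) - H(X) = 1.28255 - 0.45294 = 0.8296 bits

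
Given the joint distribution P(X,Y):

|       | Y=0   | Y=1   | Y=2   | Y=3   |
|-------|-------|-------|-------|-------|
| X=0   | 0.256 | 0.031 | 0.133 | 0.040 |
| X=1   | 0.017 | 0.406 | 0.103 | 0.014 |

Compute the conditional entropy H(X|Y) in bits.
0.5311 bits

H(X|Y) = H(X,Y) - H(Y)

H(X,Y) = -Σ_{x,y} P(x,y) log₂ P(x,y). Per-cell terms -P(x,y)·log₂P(x,y):
  X=0: 0.503241, 0.155359, 0.387097, 0.185754
  X=1: 0.099931, 0.527982, 0.337766, 0.086218
Sum of the 8 terms: H(X,Y) = 2.28335 bits

Marginal of Y (column sums):
  P(Y=0) = 0.256 + 0.017 = 0.273
  P(Y=1) = 0.031 + 0.406 = 0.437
  P(Y=2) = 0.133 + 0.103 = 0.236
  P(Y=3) = 0.040 + 0.014 = 0.054
H(Y) = -[0.273·log₂(0.273) + 0.437·log₂(0.437) + 0.236·log₂(0.236) + 0.054·log₂(0.054)]
  = 0.511336 + 0.521907 + 0.491621 + 0.227388 = 1.75225 bits

H(X|Y) = H(X,Y) - H(Y) = 2.28335 - 1.75225 = 0.5311 bits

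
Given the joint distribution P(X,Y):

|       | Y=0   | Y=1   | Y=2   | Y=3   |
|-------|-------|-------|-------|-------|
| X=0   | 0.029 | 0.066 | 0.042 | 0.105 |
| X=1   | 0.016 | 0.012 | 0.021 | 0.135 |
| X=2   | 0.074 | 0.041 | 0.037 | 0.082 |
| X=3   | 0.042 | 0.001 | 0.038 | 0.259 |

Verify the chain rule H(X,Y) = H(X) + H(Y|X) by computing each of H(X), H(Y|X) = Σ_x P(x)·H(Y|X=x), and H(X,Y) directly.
H(X) = 1.9642 bits, H(Y|X) = 1.4802 bits, H(X,Y) = 3.4444 bits

Marginal of X (row sums):
  P(X=0) = 0.029 + 0.066 + 0.042 + 0.105 = 0.242
  P(X=1) = 0.016 + 0.012 + 0.021 + 0.135 = 0.184
  P(X=2) = 0.074 + 0.041 + 0.037 + 0.082 = 0.234
  P(X=3) = 0.042 + 0.001 + 0.038 + 0.259 = 0.340
H(X) = -[0.242·log₂(0.242) + 0.184·log₂(0.184) + 0.234·log₂(0.234) + 0.340·log₂(0.340)]
  = 0.49535 + 0.44937 + 0.49033 + 0.52917 = 1.9642 bits

H(Y|X) = Σ_x P(x)·H(Y|X=x):
  X=0: P(X=0) = 0.242, P(Y|X=0) = (29/242, 3/11, 21/121, 105/242) → H(Y|X=0) = 1.83917
  X=1: P(X=1) = 0.184, P(Y|X=1) = (2/23, 3/46, 21/184, 135/184) → H(Y|X=1) = 1.24841
  X=2: P(X=2) = 0.234, P(Y|X=2) = (37/117, 41/234, 37/234, 41/117) → H(Y|X=2) = 1.91640
  X=3: P(X=3) = 0.340, P(Y|X=3) = (21/170, 1/340, 19/170, 259/340) → H(Y|X=3) = 1.04983
H(Y|X) = 0.242·1.83917 + 0.184·1.24841 + 0.234·1.91640 + 0.340·1.04983 = 1.4802 bits

H(X,Y) = -Σ_{x,y} P(x,y) log₂ P(x,y). Per-cell terms -P(x,y)·log₂P(x,y):
  X=0: 0.14813, 0.25881, 0.19209, 0.34141
  X=1: 0.09545, 0.07657, 0.11704, 0.39001
  X=2: 0.27797, 0.18894, 0.17598, 0.29588
  X=3: 0.19209, 0.00997, 0.17928, 0.50478
Sum of the 16 terms: H(X,Y) = 3.4444 bits

Chain rule check:
  H(X) + H(Y|X) = 1.9642 + 1.4802 = 3.4444 bits
  H(X,Y) = 3.4444 bits
✓ Chain rule verified.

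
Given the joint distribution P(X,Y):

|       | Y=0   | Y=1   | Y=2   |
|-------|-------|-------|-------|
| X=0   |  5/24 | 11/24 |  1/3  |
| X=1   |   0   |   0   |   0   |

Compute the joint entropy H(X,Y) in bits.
1.5157 bits

H(X,Y) = -Σ_{x,y} P(x,y) log₂ P(x,y). Per-cell terms -P(x,y)·log₂P(x,y):
  X=0: 0.4715, 0.5159, 0.5283
  X=1: 0.0000, 0.0000, 0.0000
  (cells with P = 0 contribute 0)
Sum of the 6 terms: H(X,Y) = 1.5157 bits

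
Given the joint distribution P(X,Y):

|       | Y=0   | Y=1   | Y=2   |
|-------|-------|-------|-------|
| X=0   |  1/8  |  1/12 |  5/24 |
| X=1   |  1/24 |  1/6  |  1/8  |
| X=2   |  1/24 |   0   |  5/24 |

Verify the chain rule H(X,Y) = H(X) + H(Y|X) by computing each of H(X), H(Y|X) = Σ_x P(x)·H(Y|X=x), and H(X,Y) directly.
H(X) = 1.5546 bits, H(Y|X) = 1.2500 bits, H(X,Y) = 2.8046 bits

Marginal of X (row sums):
  P(X=0) = 1/8 + 1/12 + 5/24 = 5/12
  P(X=1) = 1/24 + 1/6 + 1/8 = 1/3
  P(X=2) = 1/24 + 0 + 5/24 = 1/4
H(X) = -[(5/12)·log₂(5/12) + (1/3)·log₂(1/3) + (1/4)·log₂(1/4)]
  = 0.52626 + 0.52832 + 0.50000 = 1.5546 bits

H(Y|X) = Σ_x P(x)·H(Y|X=x):
  X=0: P(X=0) = 5/12, P(Y|X=0) = (3/10, 1/5, 1/2) → H(Y|X=0) = 1.48548
  X=1: P(X=1) = 1/3, P(Y|X=1) = (1/8, 1/2, 3/8) → H(Y|X=1) = 1.40564
  X=2: P(X=2) = 1/4, P(Y|X=2) = (1/6, 0, 5/6) → H(Y|X=2) = 0.65002
H(Y|X) = (5/12)·1.48548 + (1/3)·1.40564 + (1/4)·0.65002 = 1.2500 bits

H(X,Y) = -Σ_{x,y} P(x,y) log₂ P(x,y). Per-cell terms -P(x,y)·log₂P(x,y):
  X=0: 0.37500, 0.29875, 0.47147
  X=1: 0.19104, 0.43083, 0.37500
  X=2: 0.19104, 0.00000, 0.47147
  (cells with P = 0 contribute 0)
Sum of the 9 terms: H(X,Y) = 2.8046 bits

Chain rule check:
  H(X) + H(Y|X) = 1.5546 + 1.2500 = 2.8046 bits
  H(X,Y) = 2.8046 bits
✓ Chain rule verified.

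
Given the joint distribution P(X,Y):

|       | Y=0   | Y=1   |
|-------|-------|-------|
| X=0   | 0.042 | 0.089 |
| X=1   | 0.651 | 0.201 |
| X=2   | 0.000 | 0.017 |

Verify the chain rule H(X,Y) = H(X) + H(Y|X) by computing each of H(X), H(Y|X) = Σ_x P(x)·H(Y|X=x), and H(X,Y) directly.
H(X) = 0.6809 bits, H(Y|X) = 0.7901 bits, H(X,Y) = 1.4710 bits

Marginal of X (row sums):
  P(X=0) = 0.042 + 0.089 = 0.131
  P(X=1) = 0.651 + 0.201 = 0.852
  P(X=2) = 0.000 + 0.017 = 0.017
H(X) = -[0.131·log₂(0.131) + 0.852·log₂(0.852) + 0.017·log₂(0.017)]
  = 0.3841 + 0.1969 + 0.0999 = 0.6809 bits

H(Y|X) = Σ_x P(x)·H(Y|X=x):
  X=0: P(X=0) = 0.131, P(Y|X=0) = (42/131, 89/131) → H(Y|X=0) = 0.9050
  X=1: P(X=1) = 0.852, P(Y|X=1) = (217/284, 67/284) → H(Y|X=1) = 0.7882
  X=2: P(X=2) = 0.017, P(Y|X=2) = (0, 1) → H(Y|X=2) = 0.0000
H(Y|X) = 0.131·0.9050 + 0.852·0.7882 + 0.017·0.0000 = 0.7901 bits

H(X,Y) = -Σ_{x,y} P(x,y) log₂ P(x,y). Per-cell terms -P(x,y)·log₂P(x,y):
  X=0: 0.1921, 0.3106
  X=1: 0.4031, 0.4653
  X=2: 0.0000, 0.0999
  (cells with P = 0 contribute 0)
Sum of the 6 terms: H(X,Y) = 1.4710 bits

Chain rule check:
  H(X) + H(Y|X) = 0.6809 + 0.7901 = 1.4710 bits
  H(X,Y) = 1.4710 bits
✓ Chain rule verified.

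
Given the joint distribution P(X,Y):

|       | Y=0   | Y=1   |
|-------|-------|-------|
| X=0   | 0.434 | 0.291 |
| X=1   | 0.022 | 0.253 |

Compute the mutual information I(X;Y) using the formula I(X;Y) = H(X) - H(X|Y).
0.1793 bits

I(X;Y) = H(X) - H(X|Y)

Marginal of X (row sums):
  P(X=0) = 0.434 + 0.291 = 0.725
  P(X=1) = 0.022 + 0.253 = 0.275
H(X) = -[0.725·log₂(0.725) + 0.275·log₂(0.275)]
  = 0.33636 + 0.51219 = 0.84855 bits

Marginal of Y (column sums):
  P(Y=0) = 0.434 + 0.022 = 0.456
  P(Y=1) = 0.291 + 0.253 = 0.544
H(X|Y) = Σ_y P(y)·H(X|Y=y):
  Y=0: P(Y=0) = 0.456, P(X|Y=0) = (217/228, 11/228) → H(X|Y=0) = 0.27890
  Y=1: P(Y=1) = 0.544, P(X|Y=1) = (291/544, 253/544) → H(X|Y=1) = 0.99648
H(X|Y) = 0.456·0.27890 + 0.544·0.99648 = 0.66926 bits

I(X;Y) = H(X) - H(X|Y) = 0.84855 - 0.66926 = 0.1793 bits

Cross-check via I(X;Y) = H(X) + H(Y) - H(X,Y): computing H(Y) from the column sums and H(X,Y) from the 4 cells in the same way gives H(Y) = 0.99441 bits and H(X,Y) = 1.66367 bits, so
I(X;Y) = 0.84855 + 0.99441 - 1.66367 = 0.1793 bits ✓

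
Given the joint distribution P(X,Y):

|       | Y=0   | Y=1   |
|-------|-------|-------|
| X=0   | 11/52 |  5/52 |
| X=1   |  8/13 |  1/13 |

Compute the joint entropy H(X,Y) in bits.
1.5146 bits

H(X,Y) = -Σ_{x,y} P(x,y) log₂ P(x,y). Per-cell terms -P(x,y)·log₂P(x,y):
  X=0: 0.4741, 0.3249
  X=1: 0.4310, 0.2846
Sum of the 4 terms: H(X,Y) = 1.5146 bits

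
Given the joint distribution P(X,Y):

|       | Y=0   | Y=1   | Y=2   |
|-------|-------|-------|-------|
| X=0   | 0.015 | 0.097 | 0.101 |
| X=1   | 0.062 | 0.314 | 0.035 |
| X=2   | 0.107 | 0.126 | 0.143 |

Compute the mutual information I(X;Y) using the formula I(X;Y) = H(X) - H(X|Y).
0.1610 bits

I(X;Y) = H(X) - H(X|Y)

Marginal of X (row sums):
  P(X=0) = 0.015 + 0.097 + 0.101 = 0.213
  P(X=1) = 0.062 + 0.314 + 0.035 = 0.411
  P(X=2) = 0.107 + 0.126 + 0.143 = 0.376
H(X) = -[0.213·log₂(0.213) + 0.411·log₂(0.411) + 0.376·log₂(0.376)]
  = 0.47522 + 0.52723 + 0.53061 = 1.5331 bits

Marginal of Y (column sums):
  P(Y=0) = 0.015 + 0.062 + 0.107 = 0.184
  P(Y=1) = 0.097 + 0.314 + 0.126 = 0.537
  P(Y=2) = 0.101 + 0.035 + 0.143 = 0.279
H(X|Y) = Σ_y P(y)·H(X|Y=y):
  Y=0: P(Y=0) = 0.184, P(X|Y=0) = (15/184, 31/92, 107/184) → H(X|Y=0) = 1.27845
  Y=1: P(Y=1) = 0.537, P(X|Y=1) = (97/537, 314/537, 42/179) → H(X|Y=1) = 1.38937
  Y=2: P(Y=2) = 0.279, P(X|Y=2) = (101/279, 35/279, 143/279) → H(X|Y=2) = 1.40059
H(X|Y) = 0.184·1.27845 + 0.537·1.38937 + 0.279·1.40059 = 1.3721 bits

I(X;Y) = H(X) - H(X|Y) = 1.5331 - 1.3721 = 0.1610 bits

Cross-check via I(X;Y) = H(X) + H(Y) - H(X,Y): computing H(Y) from the column sums and H(X,Y) from the 9 cells in the same way gives H(Y) = 1.4449 bits and H(X,Y) = 2.8170 bits, so
I(X;Y) = 1.5331 + 1.4449 - 2.8170 = 0.1610 bits ✓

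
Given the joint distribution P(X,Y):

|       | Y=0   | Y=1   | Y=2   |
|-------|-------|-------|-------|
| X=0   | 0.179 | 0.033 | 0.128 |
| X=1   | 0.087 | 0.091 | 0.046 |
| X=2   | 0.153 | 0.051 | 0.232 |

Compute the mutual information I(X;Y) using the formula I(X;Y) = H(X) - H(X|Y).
0.0945 bits

I(X;Y) = H(X) - H(X|Y)

Marginal of X (row sums):
  P(X=0) = 0.179 + 0.033 + 0.128 = 0.340
  P(X=1) = 0.087 + 0.091 + 0.046 = 0.224
  P(X=2) = 0.153 + 0.051 + 0.232 = 0.436
H(X) = -[0.340·log₂(0.340) + 0.224·log₂(0.224) + 0.436·log₂(0.436)]
  = 0.52917 + 0.48349 + 0.52215 = 1.5348 bits

Marginal of Y (column sums):
  P(Y=0) = 0.179 + 0.087 + 0.153 = 0.419
  P(Y=1) = 0.033 + 0.091 + 0.051 = 0.175
  P(Y=2) = 0.128 + 0.046 + 0.232 = 0.406
H(X|Y) = Σ_y P(y)·H(X|Y=y):
  Y=0: P(Y=0) = 0.419, P(X|Y=0) = (179/419, 87/419, 153/419) → H(X|Y=0) = 1.52580
  Y=1: P(Y=1) = 0.175, P(X|Y=1) = (33/175, 13/25, 51/175) → H(X|Y=1) = 1.46282
  Y=2: P(Y=2) = 0.406, P(X|Y=2) = (64/203, 23/203, 4/7) → H(X|Y=2) = 1.34234
H(X|Y) = 0.419·1.52580 + 0.175·1.46282 + 0.406·1.34234 = 1.4403 bits

I(X;Y) = H(X) - H(X|Y) = 1.5348 - 1.4403 = 0.0945 bits

Cross-check via I(X;Y) = H(X) + H(Y) - H(X,Y): computing H(Y) from the column sums and H(X,Y) from the 9 cells in the same way gives H(Y) = 1.4939 bits and H(X,Y) = 2.9342 bits, so
I(X;Y) = 1.5348 + 1.4939 - 2.9342 = 0.0945 bits ✓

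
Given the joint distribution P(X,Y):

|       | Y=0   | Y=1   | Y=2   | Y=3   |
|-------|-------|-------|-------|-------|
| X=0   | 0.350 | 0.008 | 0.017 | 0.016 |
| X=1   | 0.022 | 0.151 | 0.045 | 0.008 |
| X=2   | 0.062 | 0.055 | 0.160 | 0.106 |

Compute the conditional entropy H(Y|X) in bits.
1.2714 bits

H(Y|X) = H(X,Y) - H(X)

H(X,Y) = -Σ_{x,y} P(x,y) log₂ P(x,y). Per-cell terms -P(x,y)·log₂P(x,y):
  X=0: 0.53010, 0.05573, 0.09993, 0.09545
  X=1: 0.12114, 0.41183, 0.20133, 0.05573
  X=2: 0.24872, 0.23014, 0.42302, 0.34321
Sum of the 12 terms: H(X,Y) = 2.8163 bits

Marginal of X (row sums):
  P(X=0) = 0.350 + 0.008 + 0.017 + 0.016 = 0.391
  P(X=1) = 0.022 + 0.151 + 0.045 + 0.008 = 0.226
  P(X=2) = 0.062 + 0.055 + 0.160 + 0.106 = 0.383
H(X) = -[0.391·log₂(0.391) + 0.226·log₂(0.226) + 0.383·log₂(0.383)]
  = 0.52971 + 0.48491 + 0.53030 = 1.5449 bits

H(Y|X) = H(X,Y) - H(X) = 2.8163 - 1.5449 = 1.2714 bits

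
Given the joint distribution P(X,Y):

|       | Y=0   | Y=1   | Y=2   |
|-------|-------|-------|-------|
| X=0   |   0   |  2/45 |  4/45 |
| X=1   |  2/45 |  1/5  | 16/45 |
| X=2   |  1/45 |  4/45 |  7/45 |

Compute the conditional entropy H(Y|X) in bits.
1.2162 bits

H(Y|X) = H(X,Y) - H(X)

H(X,Y) = -Σ_{x,y} P(x,y) log₂ P(x,y). Per-cell terms -P(x,y)·log₂P(x,y):
  X=0: 0.00000, 0.19964, 0.31039
  X=1: 0.19964, 0.46439, 0.53044
  X=2: 0.12204, 0.31039, 0.41759
  (cells with P = 0 contribute 0)
Sum of the 9 terms: H(X,Y) = 2.5545 bits

Marginal of X (row sums):
  P(X=0) = 0 + 2/45 + 4/45 = 2/15
  P(X=1) = 2/45 + 1/5 + 16/45 = 3/5
  P(X=2) = 1/45 + 4/45 + 7/45 = 4/15
H(X) = -[(2/15)·log₂(2/15) + (3/5)·log₂(3/5) + (4/15)·log₂(4/15)]
  = 0.38759 + 0.44218 + 0.50850 = 1.3383 bits

H(Y|X) = H(X,Y) - H(X) = 2.5545 - 1.3383 = 1.2162 bits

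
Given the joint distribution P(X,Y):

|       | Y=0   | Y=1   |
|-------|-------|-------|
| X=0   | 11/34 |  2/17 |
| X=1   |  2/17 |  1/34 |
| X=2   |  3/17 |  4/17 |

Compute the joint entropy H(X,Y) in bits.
2.3356 bits

H(X,Y) = -Σ_{x,y} P(x,y) log₂ P(x,y). Per-cell terms -P(x,y)·log₂P(x,y):
  X=0: 0.52672, 0.36323
  X=1: 0.36323, 0.14963
  X=2: 0.44162, 0.49117
Sum of the 6 terms: H(X,Y) = 2.3356 bits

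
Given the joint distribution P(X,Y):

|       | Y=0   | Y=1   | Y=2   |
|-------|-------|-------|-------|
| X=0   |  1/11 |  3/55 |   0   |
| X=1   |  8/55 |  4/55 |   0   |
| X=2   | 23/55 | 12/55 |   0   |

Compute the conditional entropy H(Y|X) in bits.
0.9294 bits

H(Y|X) = H(X,Y) - H(X)

H(X,Y) = -Σ_{x,y} P(x,y) log₂ P(x,y). Per-cell terms -P(x,y)·log₂P(x,y):
  X=0: 0.314494, 0.228894, 0.000000
  X=1: 0.404561, 0.275008, 0.000000
  X=2: 0.525988, 0.479214, 0.000000
  (cells with P = 0 contribute 0)
Sum of the 9 terms: H(X,Y) = 2.22816 bits

Marginal of X (row sums):
  P(X=0) = 1/11 + 3/55 + 0 = 8/55
  P(X=1) = 8/55 + 4/55 + 0 = 12/55
  P(X=2) = 23/55 + 12/55 + 0 = 7/11
H(X) = -[(8/55)·log₂(8/55) + (12/55)·log₂(12/55) + (7/11)·log₂(7/11)]
  = 0.404561 + 0.479214 + 0.414958 = 1.29873 bits

H(Y|X) = H(X,Y) - H(X) = 2.22816 - 1.29873 = 0.9294 bits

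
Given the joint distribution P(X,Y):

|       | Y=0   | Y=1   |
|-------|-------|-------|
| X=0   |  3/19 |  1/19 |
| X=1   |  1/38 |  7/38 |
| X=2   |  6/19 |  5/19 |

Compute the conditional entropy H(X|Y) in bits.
1.2637 bits

H(X|Y) = H(X,Y) - H(Y)

H(X,Y) = -Σ_{x,y} P(x,y) log₂ P(x,y). Per-cell terms -P(x,y)·log₂P(x,y):
  X=0: 0.4205, 0.2236
  X=1: 0.1381, 0.4496
  X=2: 0.5251, 0.5068
Sum of the 6 terms: H(X,Y) = 2.2637 bits

Marginal of Y (column sums):
  P(Y=0) = 3/19 + 1/38 + 6/19 = 1/2
  P(Y=1) = 1/19 + 7/38 + 5/19 = 1/2
H(Y) = -[(1/2)·log₂(1/2) + (1/2)·log₂(1/2)]
  = 0.5000 + 0.5000 = 1.0000 bits

H(X|Y) = H(X,Y) - H(Y) = 2.2637 - 1.0000 = 1.2637 bits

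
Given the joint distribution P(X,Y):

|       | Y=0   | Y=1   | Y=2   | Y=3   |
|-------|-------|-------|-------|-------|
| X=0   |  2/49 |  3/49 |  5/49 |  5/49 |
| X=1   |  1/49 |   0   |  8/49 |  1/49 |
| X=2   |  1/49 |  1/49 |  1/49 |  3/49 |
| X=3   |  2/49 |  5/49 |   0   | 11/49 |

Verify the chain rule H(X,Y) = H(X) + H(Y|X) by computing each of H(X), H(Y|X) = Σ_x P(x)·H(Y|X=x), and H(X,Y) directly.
H(X) = 1.8924 bits, H(Y|X) = 1.4694 bits, H(X,Y) = 3.3618 bits

Marginal of X (row sums):
  P(X=0) = 2/49 + 3/49 + 5/49 + 5/49 = 15/49
  P(X=1) = 1/49 + 0 + 8/49 + 1/49 = 10/49
  P(X=2) = 1/49 + 1/49 + 1/49 + 3/49 = 6/49
  P(X=3) = 2/49 + 5/49 + 0 + 11/49 = 18/49
H(X) = -[(15/49)·log₂(15/49) + (10/49)·log₂(10/49) + (6/49)·log₂(6/49) + (18/49)·log₂(18/49)]
  = 0.52280 + 0.46791 + 0.37099 + 0.53074 = 1.8924 bits

H(Y|X) = Σ_x P(x)·H(Y|X=x):
  X=0: P(X=0) = 15/49, P(Y|X=0) = (2/15, 1/5, 1/3, 1/3) → H(Y|X=0) = 1.90861
  X=1: P(X=1) = 10/49, P(Y|X=1) = (1/10, 0, 4/5, 1/10) → H(Y|X=1) = 0.92193
  X=2: P(X=2) = 6/49, P(Y|X=2) = (1/6, 1/6, 1/6, 1/2) → H(Y|X=2) = 1.79248
  X=3: P(X=3) = 18/49, P(Y|X=3) = (1/9, 5/18, 0, 11/18) → H(Y|X=3) = 1.29974
H(Y|X) = (15/49)·1.90861 + (10/49)·0.92193 + (6/49)·1.79248 + (18/49)·1.29974 = 1.4694 bits

H(X,Y) = -Σ_{x,y} P(x,y) log₂ P(x,y). Per-cell terms -P(x,y)·log₂P(x,y):
  X=0: 0.18836, 0.24672, 0.33600, 0.33600
  X=1: 0.11459, 0.00000, 0.42689, 0.11459
  X=2: 0.11459, 0.11459, 0.11459, 0.24672
  X=3: 0.18836, 0.33600, 0.00000, 0.48384
  (cells with P = 0 contribute 0)
Sum of the 16 terms: H(X,Y) = 3.3618 bits

Chain rule check:
  H(X) + H(Y|X) = 1.8924 + 1.4694 = 3.3618 bits
  H(X,Y) = 3.3618 bits
✓ Chain rule verified.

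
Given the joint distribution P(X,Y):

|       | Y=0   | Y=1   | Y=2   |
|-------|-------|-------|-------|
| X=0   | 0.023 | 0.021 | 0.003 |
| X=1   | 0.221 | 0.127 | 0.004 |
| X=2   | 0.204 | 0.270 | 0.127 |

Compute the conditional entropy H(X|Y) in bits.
1.0810 bits

H(X|Y) = H(X,Y) - H(Y)

H(X,Y) = -Σ_{x,y} P(x,y) log₂ P(x,y). Per-cell terms -P(x,y)·log₂P(x,y):
  X=0: 0.12517, 0.11704, 0.02514
  X=1: 0.48131, 0.37809, 0.03186
  X=2: 0.46785, 0.51002, 0.37809
Sum of the 9 terms: H(X,Y) = 2.5146 bits

Marginal of Y (column sums):
  P(Y=0) = 0.023 + 0.221 + 0.204 = 0.448
  P(Y=1) = 0.021 + 0.127 + 0.270 = 0.418
  P(Y=2) = 0.003 + 0.004 + 0.127 = 0.134
H(Y) = -[0.448·log₂(0.448) + 0.418·log₂(0.418) + 0.134·log₂(0.134)]
  = 0.51898 + 0.52602 + 0.38856 = 1.4336 bits

H(X|Y) = H(X,Y) - H(Y) = 2.5146 - 1.4336 = 1.0810 bits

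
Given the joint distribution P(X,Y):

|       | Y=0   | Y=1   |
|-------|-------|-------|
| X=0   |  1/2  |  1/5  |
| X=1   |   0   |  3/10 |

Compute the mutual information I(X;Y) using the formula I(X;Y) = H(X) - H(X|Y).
0.3958 bits

I(X;Y) = H(X) - H(X|Y)

Marginal of X (row sums):
  P(X=0) = 1/2 + 1/5 = 7/10
  P(X=1) = 0 + 3/10 = 3/10
H(X) = -[(7/10)·log₂(7/10) + (3/10)·log₂(3/10)]
  = 0.3602 + 0.5211 = 0.8813 bits

Marginal of Y (column sums):
  P(Y=0) = 1/2 + 0 = 1/2
  P(Y=1) = 1/5 + 3/10 = 1/2
H(X|Y) = Σ_y P(y)·H(X|Y=y):
  Y=0: P(Y=0) = 1/2, P(X|Y=0) = (1, 0) → H(X|Y=0) = 0.0000
  Y=1: P(Y=1) = 1/2, P(X|Y=1) = (2/5, 3/5) → H(X|Y=1) = 0.9710
H(X|Y) = (1/2)·0.0000 + (1/2)·0.9710 = 0.4855 bits

I(X;Y) = H(X) - H(X|Y) = 0.8813 - 0.4855 = 0.3958 bits

Cross-check via I(X;Y) = H(X) + H(Y) - H(X,Y): computing H(Y) from the column sums and H(X,Y) from the 4 cells in the same way gives H(Y) = 1.0000 bits and H(X,Y) = 1.4855 bits, so
I(X;Y) = 0.8813 + 1.0000 - 1.4855 = 0.3958 bits ✓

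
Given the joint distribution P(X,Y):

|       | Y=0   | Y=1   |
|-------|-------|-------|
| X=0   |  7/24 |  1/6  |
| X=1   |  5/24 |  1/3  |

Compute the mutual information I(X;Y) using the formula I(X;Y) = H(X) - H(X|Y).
0.0459 bits

I(X;Y) = H(X) - H(X|Y)

Marginal of X (row sums):
  P(X=0) = 7/24 + 1/6 = 11/24
  P(X=1) = 5/24 + 1/3 = 13/24
H(X) = -[(11/24)·log₂(11/24) + (13/24)·log₂(13/24)]
  = 0.5159 + 0.4791 = 0.9950 bits

Marginal of Y (column sums):
  P(Y=0) = 7/24 + 5/24 = 1/2
  P(Y=1) = 1/6 + 1/3 = 1/2
H(X|Y) = Σ_y P(y)·H(X|Y=y):
  Y=0: P(Y=0) = 1/2, P(X|Y=0) = (7/12, 5/12) → H(X|Y=0) = 0.9799
  Y=1: P(Y=1) = 1/2, P(X|Y=1) = (1/3, 2/3) → H(X|Y=1) = 0.9183
H(X|Y) = (1/2)·0.9799 + (1/2)·0.9183 = 0.9491 bits

I(X;Y) = H(X) - H(X|Y) = 0.9950 - 0.9491 = 0.0459 bits

Cross-check via I(X;Y) = H(X) + H(Y) - H(X,Y): computing H(Y) from the column sums and H(X,Y) from the 4 cells in the same way gives H(Y) = 1.0000 bits and H(X,Y) = 1.9491 bits, so
I(X;Y) = 0.9950 + 1.0000 - 1.9491 = 0.0459 bits ✓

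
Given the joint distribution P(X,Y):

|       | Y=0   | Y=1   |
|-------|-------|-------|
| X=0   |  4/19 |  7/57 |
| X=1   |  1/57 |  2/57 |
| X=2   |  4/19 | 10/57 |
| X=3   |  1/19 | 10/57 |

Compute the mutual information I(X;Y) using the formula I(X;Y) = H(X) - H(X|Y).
0.0736 bits

I(X;Y) = H(X) - H(X|Y)

Marginal of X (row sums):
  P(X=0) = 4/19 + 7/57 = 1/3
  P(X=1) = 1/57 + 2/57 = 1/19
  P(X=2) = 4/19 + 10/57 = 22/57
  P(X=3) = 1/19 + 10/57 = 13/57
H(X) = -[(1/3)·log₂(1/3) + (1/19)·log₂(1/19) + (22/57)·log₂(22/57) + (13/57)·log₂(13/57)]
  = 0.52832 + 0.22358 + 0.53011 + 0.48635 = 1.7684 bits

Marginal of Y (column sums):
  P(Y=0) = 4/19 + 1/57 + 4/19 + 1/19 = 28/57
  P(Y=1) = 7/57 + 2/57 + 10/57 + 10/57 = 29/57
H(X|Y) = Σ_y P(y)·H(X|Y=y):
  Y=0: P(Y=0) = 28/57, P(X|Y=0) = (3/7, 1/28, 3/7, 3/28) → H(X|Y=0) = 1.56471
  Y=1: P(Y=1) = 29/57, P(X|Y=1) = (7/29, 2/29, 10/29, 10/29) → H(X|Y=1) = 1.82039
H(X|Y) = (28/57)·1.56471 + (29/57)·1.82039 = 1.6948 bits

I(X;Y) = H(X) - H(X|Y) = 1.7684 - 1.6948 = 0.0736 bits

Cross-check via I(X;Y) = H(X) + H(Y) - H(X,Y): computing H(Y) from the column sums and H(X,Y) from the 8 cells in the same way gives H(Y) = 0.9998 bits and H(X,Y) = 2.6946 bits, so
I(X;Y) = 1.7684 + 0.9998 - 2.6946 = 0.0736 bits ✓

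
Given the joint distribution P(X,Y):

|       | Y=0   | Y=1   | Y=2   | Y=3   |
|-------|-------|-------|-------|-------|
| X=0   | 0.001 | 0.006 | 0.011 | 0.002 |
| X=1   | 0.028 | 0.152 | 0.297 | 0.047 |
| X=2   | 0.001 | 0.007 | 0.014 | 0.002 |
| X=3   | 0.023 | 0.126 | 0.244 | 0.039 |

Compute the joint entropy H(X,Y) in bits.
2.7738 bits

H(X,Y) = -Σ_{x,y} P(x,y) log₂ P(x,y). Per-cell terms -P(x,y)·log₂P(x,y):
  X=0: 0.009966, 0.044285, 0.071570, 0.017932
  X=1: 0.144436, 0.413114, 0.520185, 0.207326
  X=2: 0.009966, 0.050109, 0.086218, 0.017932
  X=3: 0.125171, 0.376552, 0.496551, 0.182535
Sum of the 16 terms: H(X,Y) = 2.7738 bits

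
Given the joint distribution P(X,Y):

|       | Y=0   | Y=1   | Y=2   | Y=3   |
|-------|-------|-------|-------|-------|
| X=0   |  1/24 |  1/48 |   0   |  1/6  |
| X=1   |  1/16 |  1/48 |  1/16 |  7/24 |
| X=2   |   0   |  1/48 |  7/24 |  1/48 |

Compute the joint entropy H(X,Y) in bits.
2.6242 bits

H(X,Y) = -Σ_{x,y} P(x,y) log₂ P(x,y). Per-cell terms -P(x,y)·log₂P(x,y):
  X=0: 0.19104, 0.11635, 0.00000, 0.43083
  X=1: 0.25000, 0.11635, 0.25000, 0.51847
  X=2: 0.00000, 0.11635, 0.51847, 0.11635
  (cells with P = 0 contribute 0)
Sum of the 12 terms: H(X,Y) = 2.6242 bits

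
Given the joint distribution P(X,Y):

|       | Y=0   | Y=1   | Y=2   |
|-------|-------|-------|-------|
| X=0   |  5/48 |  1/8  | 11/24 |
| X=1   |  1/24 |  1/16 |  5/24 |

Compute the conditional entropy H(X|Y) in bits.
0.8954 bits

H(X|Y) = H(X,Y) - H(Y)

H(X,Y) = -Σ_{x,y} P(x,y) log₂ P(x,y). Per-cell terms -P(x,y)·log₂P(x,y):
  X=0: 0.3399, 0.3750, 0.5159
  X=1: 0.1910, 0.2500, 0.4715
Sum of the 6 terms: H(X,Y) = 2.1433 bits

Marginal of Y (column sums):
  P(Y=0) = 5/48 + 1/24 = 7/48
  P(Y=1) = 1/8 + 1/16 = 3/16
  P(Y=2) = 11/24 + 5/24 = 2/3
H(Y) = -[(7/48)·log₂(7/48) + (3/16)·log₂(3/16) + (2/3)·log₂(2/3)]
  = 0.4051 + 0.4528 + 0.3900 = 1.2479 bits

H(X|Y) = H(X,Y) - H(Y) = 2.1433 - 1.2479 = 0.8954 bits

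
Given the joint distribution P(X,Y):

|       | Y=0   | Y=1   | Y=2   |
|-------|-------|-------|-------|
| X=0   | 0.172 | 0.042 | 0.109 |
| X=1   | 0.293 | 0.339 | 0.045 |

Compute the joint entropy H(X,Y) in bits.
2.2267 bits

H(X,Y) = -Σ_{x,y} P(x,y) log₂ P(x,y). Per-cell terms -P(x,y)·log₂P(x,y):
  X=0: 0.4368, 0.1921, 0.3485
  X=1: 0.5189, 0.5291, 0.2013
Sum of the 6 terms: H(X,Y) = 2.2267 bits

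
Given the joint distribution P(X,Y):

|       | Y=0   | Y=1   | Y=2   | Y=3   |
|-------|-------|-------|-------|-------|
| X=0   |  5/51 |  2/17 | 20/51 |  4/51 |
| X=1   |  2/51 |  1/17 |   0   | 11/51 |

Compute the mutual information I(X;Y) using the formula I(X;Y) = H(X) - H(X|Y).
0.3708 bits

I(X;Y) = H(X) - H(X|Y)

Marginal of X (row sums):
  P(X=0) = 5/51 + 2/17 + 20/51 + 4/51 = 35/51
  P(X=1) = 2/51 + 1/17 + 0 + 11/51 = 16/51
H(X) = -[(35/51)·log₂(35/51) + (16/51)·log₂(16/51)]
  = 0.3727 + 0.5247 = 0.8974 bits

Marginal of Y (column sums):
  P(Y=0) = 5/51 + 2/51 = 7/51
  P(Y=1) = 2/17 + 1/17 = 3/17
  P(Y=2) = 20/51 + 0 = 20/51
  P(Y=3) = 4/51 + 11/51 = 5/17
H(X|Y) = Σ_y P(y)·H(X|Y=y):
  Y=0: P(Y=0) = 7/51, P(X|Y=0) = (5/7, 2/7) → H(X|Y=0) = 0.8631
  Y=1: P(Y=1) = 3/17, P(X|Y=1) = (2/3, 1/3) → H(X|Y=1) = 0.9183
  Y=2: P(Y=2) = 20/51, P(X|Y=2) = (1, 0) → H(X|Y=2) = 0.0000
  Y=3: P(Y=3) = 5/17, P(X|Y=3) = (4/15, 11/15) → H(X|Y=3) = 0.8366
H(X|Y) = (7/51)·0.8631 + (3/17)·0.9183 + (20/51)·0.0000 + (5/17)·0.8366 = 0.5266 bits

I(X;Y) = H(X) - H(X|Y) = 0.8974 - 0.5266 = 0.3708 bits

Cross-check via I(X;Y) = H(X) + H(Y) - H(X,Y): computing H(Y) from the column sums and H(X,Y) from the 8 cells in the same way gives H(Y) = 1.8837 bits and H(X,Y) = 2.4103 bits, so
I(X;Y) = 0.8974 + 1.8837 - 2.4103 = 0.3708 bits ✓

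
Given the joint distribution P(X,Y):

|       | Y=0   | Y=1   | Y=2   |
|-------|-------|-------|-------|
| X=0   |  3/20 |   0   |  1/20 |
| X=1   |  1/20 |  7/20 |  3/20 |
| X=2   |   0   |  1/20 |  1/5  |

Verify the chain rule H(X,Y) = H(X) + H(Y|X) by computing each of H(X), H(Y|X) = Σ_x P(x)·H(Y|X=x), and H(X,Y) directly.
H(X) = 1.4388 bits, H(Y|X) = 1.0251 bits, H(X,Y) = 2.4639 bits

Marginal of X (row sums):
  P(X=0) = 3/20 + 0 + 1/20 = 1/5
  P(X=1) = 1/20 + 7/20 + 3/20 = 11/20
  P(X=2) = 0 + 1/20 + 1/5 = 1/4
H(X) = -[(1/5)·log₂(1/5) + (11/20)·log₂(11/20) + (1/4)·log₂(1/4)]
  = 0.46439 + 0.47437 + 0.50000 = 1.4388 bits

H(Y|X) = Σ_x P(x)·H(Y|X=x):
  X=0: P(X=0) = 1/5, P(Y|X=0) = (3/4, 0, 1/4) → H(Y|X=0) = 0.81128
  X=1: P(X=1) = 11/20, P(Y|X=1) = (1/11, 7/11, 3/11) → H(Y|X=1) = 1.24067
  X=2: P(X=2) = 1/4, P(Y|X=2) = (0, 1/5, 4/5) → H(Y|X=2) = 0.72193
H(Y|X) = (1/5)·0.81128 + (11/20)·1.24067 + (1/4)·0.72193 = 1.0251 bits

H(X,Y) = -Σ_{x,y} P(x,y) log₂ P(x,y). Per-cell terms -P(x,y)·log₂P(x,y):
  X=0: 0.41054, 0.00000, 0.21610
  X=1: 0.21610, 0.53010, 0.41054
  X=2: 0.00000, 0.21610, 0.46439
  (cells with P = 0 contribute 0)
Sum of the 9 terms: H(X,Y) = 2.4639 bits

Chain rule check:
  H(X) + H(Y|X) = 1.4388 + 1.0251 = 2.4639 bits
  H(X,Y) = 2.4639 bits
✓ Chain rule verified.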